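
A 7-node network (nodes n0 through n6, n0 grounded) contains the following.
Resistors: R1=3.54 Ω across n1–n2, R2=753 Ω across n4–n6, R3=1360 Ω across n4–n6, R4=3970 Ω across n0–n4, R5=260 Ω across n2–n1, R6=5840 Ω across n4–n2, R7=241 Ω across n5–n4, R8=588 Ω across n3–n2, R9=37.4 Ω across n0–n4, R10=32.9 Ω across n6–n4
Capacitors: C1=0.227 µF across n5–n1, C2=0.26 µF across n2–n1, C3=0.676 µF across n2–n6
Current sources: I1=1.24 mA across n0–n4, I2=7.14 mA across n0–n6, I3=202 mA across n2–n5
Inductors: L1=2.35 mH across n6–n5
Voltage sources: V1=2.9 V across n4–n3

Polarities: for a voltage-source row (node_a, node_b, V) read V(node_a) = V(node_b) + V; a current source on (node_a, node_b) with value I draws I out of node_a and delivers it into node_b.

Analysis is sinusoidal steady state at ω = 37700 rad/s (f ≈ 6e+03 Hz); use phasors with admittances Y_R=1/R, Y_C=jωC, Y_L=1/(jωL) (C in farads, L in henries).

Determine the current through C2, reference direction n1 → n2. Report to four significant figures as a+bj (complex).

MNA unknowns: 6 node voltages V₁..V_6 plus 1 source current (V1)
R1: Y=0.2825+0.000j on G[1,2]
R2: Y=0.001328+0.000j on G[4,6]
R3: Y=0.0007353+0.000j on G[4,6]
R4: Y=0.0002519+0.000j on G[0,4]
C1: Y=0.000+0.008558j on G[5,1]
I1: z[0]−=0.00124, z[4]+=0.00124
R5: Y=0.003846+0.000j on G[2,1]
C2: Y=0.000+0.009802j on G[2,1]
I2: z[0]−=0.00714, z[6]+=0.00714
C3: Y=0.000+0.02549j on G[2,6]
R6: Y=0.0001712+0.000j on G[4,2]
R7: Y=0.004149+0.000j on G[5,4]
R8: Y=0.001701+0.000j on G[3,2]
I3: z[2]−=0.202, z[5]+=0.202
L1: Y=0.000-0.01129j on G[6,5]
R9: Y=0.02674+0.000j on G[0,4]
R10: Y=0.03040+0.000j on G[6,4]
V1: row V4−V3=2.9, i_V1 at 4,3
solve → V1=1.732+8.619j, V2=1.949+8.259j, V3=-2.590+0.000j, V4=0.3105+0.000j, V5=13.53+16.30j, V6=-1.406-2.560j
aux → i_V1=-0.007719-0.01405j

-0.003530-0.002129j A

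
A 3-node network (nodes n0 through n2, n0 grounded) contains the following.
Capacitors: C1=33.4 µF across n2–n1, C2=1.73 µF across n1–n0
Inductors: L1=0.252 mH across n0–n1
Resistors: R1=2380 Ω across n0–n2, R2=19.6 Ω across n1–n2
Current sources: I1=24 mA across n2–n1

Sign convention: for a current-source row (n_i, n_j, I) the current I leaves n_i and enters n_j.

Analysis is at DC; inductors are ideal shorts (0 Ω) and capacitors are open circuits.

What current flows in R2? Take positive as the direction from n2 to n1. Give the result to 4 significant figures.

-0.02380 A

MNA unknowns: 2 node voltages V₁..V_2 plus 1 source current (L1)
C1: Y=0.000 on G[2,1]
L1: row V0−V1=0, i_L1 at 0,1
C2: Y=0.000 on G[1,0]
R1: Y=0.0004202 on G[0,2]
R2: Y=0.05102 on G[1,2]
I1: z[2]−=0.024, z[1]+=0.024
solve → V1=0.000, V2=-0.4666
aux → i_L1=-0.0001960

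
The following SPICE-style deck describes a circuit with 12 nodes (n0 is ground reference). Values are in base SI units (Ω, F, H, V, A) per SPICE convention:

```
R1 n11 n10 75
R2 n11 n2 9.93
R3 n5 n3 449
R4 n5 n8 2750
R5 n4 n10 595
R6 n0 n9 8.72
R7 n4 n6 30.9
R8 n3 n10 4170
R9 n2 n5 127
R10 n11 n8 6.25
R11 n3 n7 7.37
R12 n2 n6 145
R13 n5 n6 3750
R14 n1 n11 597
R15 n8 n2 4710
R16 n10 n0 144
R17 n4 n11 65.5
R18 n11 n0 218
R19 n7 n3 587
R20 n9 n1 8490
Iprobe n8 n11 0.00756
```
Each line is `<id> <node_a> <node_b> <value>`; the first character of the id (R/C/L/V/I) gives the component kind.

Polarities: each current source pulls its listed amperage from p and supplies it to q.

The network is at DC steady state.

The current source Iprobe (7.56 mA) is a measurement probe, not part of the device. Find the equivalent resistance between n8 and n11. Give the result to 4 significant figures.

Element admittances at DC:
  Y(R1) = 0.01333 S between n11,n10
  Y(R2) = 0.1007 S between n11,n2
  Y(R3) = 0.002227 S between n5,n3
  Y(R4) = 0.0003636 S between n5,n8
  Y(R5) = 0.001681 S between n4,n10
  Y(R6) = 0.1147 S between n0,n9
  Y(R7) = 0.03236 S between n4,n6
  Y(R8) = 0.0002398 S between n3,n10
  Y(R9) = 0.007874 S between n2,n5
  Y(R10) = 0.1600 S between n11,n8
  Y(R11) = 0.1357 S between n3,n7
  Y(R12) = 0.006897 S between n2,n6
  Y(R13) = 0.0002667 S between n5,n6
  Y(R14) = 0.001675 S between n1,n11
  Y(R15) = 0.0002123 S between n8,n2
  Y(R16) = 0.006944 S between n10,n0
  Y(R17) = 0.01527 S between n4,n11
  Y(R18) = 0.004587 S between n11,n0
  Y(R19) = 0.001704 S between n7,n3
  Y(R20) = 0.0001178 S between n9,n1
  Iprobe: injects 0.00756 A into n11 (from n8)
Assemble and solve the 11×11 MNA system:
  V(n1)=1.898e-05  V(n2)=-0.0002225  V(n3)=-0.001958  V(n4)=-6.322e-05  V(n5)=-0.002167  V(n6)=-0.0001052  V(n7)=-0.001958  V(n8)=-0.04707  V(n9)=1.947e-08  V(n10)=-1.374e-05  V(n11)=2.031e-05

R_eq = 6.228 Ω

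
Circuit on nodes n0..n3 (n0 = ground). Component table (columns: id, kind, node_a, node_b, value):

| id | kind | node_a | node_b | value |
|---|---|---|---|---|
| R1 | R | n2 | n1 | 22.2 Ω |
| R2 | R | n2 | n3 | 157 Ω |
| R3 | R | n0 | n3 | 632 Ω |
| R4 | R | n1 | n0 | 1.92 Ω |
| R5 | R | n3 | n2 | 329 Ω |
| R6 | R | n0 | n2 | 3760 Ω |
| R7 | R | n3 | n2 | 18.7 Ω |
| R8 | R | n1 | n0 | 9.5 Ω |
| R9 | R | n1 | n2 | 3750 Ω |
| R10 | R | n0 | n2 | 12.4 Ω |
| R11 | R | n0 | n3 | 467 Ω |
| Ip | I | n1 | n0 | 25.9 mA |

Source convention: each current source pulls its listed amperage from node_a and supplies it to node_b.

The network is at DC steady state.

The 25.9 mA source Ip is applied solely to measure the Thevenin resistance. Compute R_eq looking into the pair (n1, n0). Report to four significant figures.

Element admittances at DC:
  Y(R1) = 0.04505 S between n2,n1
  Y(R2) = 0.006369 S between n2,n3
  Y(R3) = 0.001582 S between n0,n3
  Y(R4) = 0.5208 S between n1,n0
  Y(R5) = 0.003040 S between n3,n2
  Y(R6) = 0.0002660 S between n0,n2
  Y(R7) = 0.05348 S between n3,n2
  Y(R8) = 0.1053 S between n1,n0
  Y(R9) = 0.0002667 S between n1,n2
  Y(R10) = 0.08065 S between n0,n2
  Y(R11) = 0.002141 S between n0,n3
  Ip: injects 0.0259 A into n0 (from n1)
Assemble and solve the 3×3 MNA system:
  V(n1)=-0.03951  V(n2)=-0.01380  V(n3)=-0.01303

R_eq = 1.525 Ω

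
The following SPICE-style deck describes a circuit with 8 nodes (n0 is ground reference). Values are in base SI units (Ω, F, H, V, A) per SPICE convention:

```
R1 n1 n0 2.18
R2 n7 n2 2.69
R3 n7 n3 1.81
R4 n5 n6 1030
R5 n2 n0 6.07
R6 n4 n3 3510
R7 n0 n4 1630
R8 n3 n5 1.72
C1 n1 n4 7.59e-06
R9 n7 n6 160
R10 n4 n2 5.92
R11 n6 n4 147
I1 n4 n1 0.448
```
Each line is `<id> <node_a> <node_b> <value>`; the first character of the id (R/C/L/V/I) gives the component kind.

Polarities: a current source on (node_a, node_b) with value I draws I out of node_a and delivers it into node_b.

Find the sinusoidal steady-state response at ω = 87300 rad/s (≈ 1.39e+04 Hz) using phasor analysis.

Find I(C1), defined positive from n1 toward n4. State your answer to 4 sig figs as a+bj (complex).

0.4428+0.04789j A

Element admittances at ω=87300 rad/s:
  Y(R1) = 0.4587+0.000j S between n1,n0
  Y(R2) = 0.3717+0.000j S between n7,n2
  Y(R3) = 0.5525+0.000j S between n7,n3
  Y(R4) = 0.0009709+0.000j S between n5,n6
  Y(R5) = 0.1647+0.000j S between n2,n0
  Y(R6) = 0.0002849+0.000j S between n4,n3
  Y(R7) = 0.0006135+0.000j S between n0,n4
  Y(R8) = 0.5814+0.000j S between n3,n5
  Y(C1) = 0.000+0.6626j S between n1,n4
  Y(R9) = 0.006250+0.000j S between n7,n6
  Y(R10) = 0.1689+0.000j S between n4,n2
  Y(R11) = 0.006803+0.000j S between n6,n4
  I1: injects 0.448 A into n1 (from n4)
Assemble and solve the 7×7 MNA system:
  V(n1)=0.01129-0.1044j  V(n2)=-0.03121+0.2886j  V(n3)=-0.03155+0.2917j  V(n4)=-0.06098+0.5639j  V(n5)=-0.03157+0.2919j  V(n6)=-0.04581+0.4236j  V(n7)=-0.03151+0.2914j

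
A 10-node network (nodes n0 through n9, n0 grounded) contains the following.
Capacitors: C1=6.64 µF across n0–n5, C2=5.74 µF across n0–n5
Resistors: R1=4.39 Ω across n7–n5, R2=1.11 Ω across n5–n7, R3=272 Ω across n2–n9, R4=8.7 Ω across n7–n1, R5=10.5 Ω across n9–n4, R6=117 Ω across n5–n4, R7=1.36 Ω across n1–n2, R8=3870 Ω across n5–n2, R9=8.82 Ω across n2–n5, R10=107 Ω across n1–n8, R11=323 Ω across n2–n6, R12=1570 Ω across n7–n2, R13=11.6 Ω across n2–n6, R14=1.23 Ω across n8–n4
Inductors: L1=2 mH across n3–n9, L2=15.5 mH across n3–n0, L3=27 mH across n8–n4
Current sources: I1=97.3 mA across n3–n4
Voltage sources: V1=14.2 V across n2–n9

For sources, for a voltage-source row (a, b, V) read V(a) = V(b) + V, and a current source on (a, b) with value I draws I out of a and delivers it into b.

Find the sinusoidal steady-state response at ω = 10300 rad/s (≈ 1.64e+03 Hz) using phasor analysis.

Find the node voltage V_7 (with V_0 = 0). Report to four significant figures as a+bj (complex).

MNA unknowns: 9 node voltages V₁..V_9 plus 1 source current (V1)
C1: Y=0.000+0.06839j on G[0,5]
R1: Y=0.2278+0.000j on G[7,5]
R2: Y=0.9009+0.000j on G[5,7]
C2: Y=0.000+0.05912j on G[0,5]
R3: Y=0.003676+0.000j on G[2,9]
R4: Y=0.1149+0.000j on G[7,1]
R5: Y=0.09524+0.000j on G[9,4]
R6: Y=0.008547+0.000j on G[5,4]
L1: Y=0.000-0.04854j on G[3,9]
L2: Y=0.000-0.006264j on G[3,0]
R7: Y=0.7353+0.000j on G[1,2]
R8: Y=0.0002584+0.000j on G[5,2]
R9: Y=0.1134+0.000j on G[2,5]
I1: z[3]−=0.0973, z[4]+=0.0973
R10: Y=0.009346+0.000j on G[1,8]
R11: Y=0.003096+0.000j on G[2,6]
R12: Y=0.0006369+0.000j on G[7,2]
R13: Y=0.08621+0.000j on G[2,6]
L3: Y=0.000-0.003596j on G[8,4]
R14: Y=0.8130+0.000j on G[8,4]
V1: row V2−V9=14.2, i_V1 at 2,9
solve → V1=-0.2426-0.4327j, V2=-0.05121-0.4785j, V3=-12.62-2.199j, V4=-11.21-0.4468j, V5=-0.6200-0.1080j, V6=-0.05121-0.4785j, V7=-0.5849-0.1382j, V8=-11.09-0.4461j, V9=-14.25-0.4785j
aux → i_V1=-0.2579+0.07604j

-0.5849-0.1382j V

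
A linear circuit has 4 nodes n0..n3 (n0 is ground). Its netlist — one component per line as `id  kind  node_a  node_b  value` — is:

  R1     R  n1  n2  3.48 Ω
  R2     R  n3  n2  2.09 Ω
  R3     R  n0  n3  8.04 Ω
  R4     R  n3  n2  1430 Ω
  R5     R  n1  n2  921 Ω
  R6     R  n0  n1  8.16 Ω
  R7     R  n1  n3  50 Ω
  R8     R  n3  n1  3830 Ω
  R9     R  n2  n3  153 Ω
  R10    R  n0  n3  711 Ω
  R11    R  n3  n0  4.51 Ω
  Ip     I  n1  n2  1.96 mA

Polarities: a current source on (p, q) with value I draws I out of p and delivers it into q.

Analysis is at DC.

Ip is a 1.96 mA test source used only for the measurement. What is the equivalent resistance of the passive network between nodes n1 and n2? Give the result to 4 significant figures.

Apply KCL at each of the 3 non-ground nodes and solve the resulting linear system.
Node n1: branches {R1, R5, R6, R7, R8, Ip} → V_1 = -0.003115
Node n2: branches {R1, R2, R4, R5, R9, Ip} → V_2 = 0.002060
Node n3: branches {R2, R3, R4, R7, R8, R9, R10, R11} → V_3 = 0.001099

R_eq = 2.641 Ω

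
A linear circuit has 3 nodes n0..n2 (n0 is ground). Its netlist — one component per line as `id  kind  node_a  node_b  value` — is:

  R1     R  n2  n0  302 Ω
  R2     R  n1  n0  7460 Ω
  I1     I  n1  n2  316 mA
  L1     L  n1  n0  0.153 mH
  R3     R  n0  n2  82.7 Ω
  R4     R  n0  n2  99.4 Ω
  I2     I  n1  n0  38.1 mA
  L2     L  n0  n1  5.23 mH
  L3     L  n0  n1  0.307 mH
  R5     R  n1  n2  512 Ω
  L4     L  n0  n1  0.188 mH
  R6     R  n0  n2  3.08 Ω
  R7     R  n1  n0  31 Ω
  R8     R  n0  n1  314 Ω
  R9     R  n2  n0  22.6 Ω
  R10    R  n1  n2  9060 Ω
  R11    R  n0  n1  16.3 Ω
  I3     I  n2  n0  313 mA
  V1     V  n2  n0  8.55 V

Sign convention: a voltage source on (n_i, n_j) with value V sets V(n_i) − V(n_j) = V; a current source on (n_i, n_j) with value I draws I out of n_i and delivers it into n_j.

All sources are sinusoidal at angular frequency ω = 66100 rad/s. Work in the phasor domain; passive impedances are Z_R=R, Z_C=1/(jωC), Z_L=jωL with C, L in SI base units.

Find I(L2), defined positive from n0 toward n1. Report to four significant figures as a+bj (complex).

MNA unknowns: 2 node voltages V₁..V_2 plus 1 source current (V1)
R1: Y=0.003311+0.000j on G[2,0]
R2: Y=0.0001340+0.000j on G[1,0]
I1: z[1]−=0.316, z[2]+=0.316
L1: Y=0.000-0.09888j on G[1,0]
R3: Y=0.01209+0.000j on G[0,2]
R4: Y=0.01006+0.000j on G[0,2]
I2: z[1]−=0.0381, z[0]+=0.0381
L2: Y=0.000-0.002893j on G[0,1]
L3: Y=0.000-0.04928j on G[0,1]
R5: Y=0.001953+0.000j on G[1,2]
L4: Y=0.000-0.08047j on G[0,1]
R6: Y=0.3247+0.000j on G[0,2]
R7: Y=0.03226+0.000j on G[1,0]
R8: Y=0.003185+0.000j on G[0,1]
R9: Y=0.04425+0.000j on G[2,0]
R10: Y=0.0001104+0.000j on G[1,2]
R11: Y=0.06135+0.000j on G[0,1]
I3: z[2]−=0.313, z[0]+=0.313
V1: row V2−V0=8.55, i_V1 at 2,0
solve → V1=-0.5253-1.229j, V2=8.550+0.000j
aux → i_V1=-3.388-0.002535j

0.003554-0.001520j A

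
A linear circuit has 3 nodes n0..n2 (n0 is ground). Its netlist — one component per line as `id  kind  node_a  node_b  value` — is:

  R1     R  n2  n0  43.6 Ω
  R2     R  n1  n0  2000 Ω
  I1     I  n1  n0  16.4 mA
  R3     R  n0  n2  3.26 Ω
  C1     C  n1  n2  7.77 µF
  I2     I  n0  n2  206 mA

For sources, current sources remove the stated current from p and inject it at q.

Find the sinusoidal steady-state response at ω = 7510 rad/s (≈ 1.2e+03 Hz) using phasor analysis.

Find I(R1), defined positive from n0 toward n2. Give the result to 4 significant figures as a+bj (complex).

-0.01317+9.932e-06j A

MNA unknowns: 2 node voltages V₁..V_2
R1: Y=0.02294+0.000j on G[2,0]
R2: Y=0.0005000+0.000j on G[1,0]
I1: z[1]−=0.0164, z[0]+=0.0164
R3: Y=0.3067+0.000j on G[0,2]
C1: Y=0.000+0.05835j on G[1,2]
I2: z[0]−=0.206, z[2]+=0.206
solve → V1=0.5718+0.2855j, V2=0.5742-0.0004330j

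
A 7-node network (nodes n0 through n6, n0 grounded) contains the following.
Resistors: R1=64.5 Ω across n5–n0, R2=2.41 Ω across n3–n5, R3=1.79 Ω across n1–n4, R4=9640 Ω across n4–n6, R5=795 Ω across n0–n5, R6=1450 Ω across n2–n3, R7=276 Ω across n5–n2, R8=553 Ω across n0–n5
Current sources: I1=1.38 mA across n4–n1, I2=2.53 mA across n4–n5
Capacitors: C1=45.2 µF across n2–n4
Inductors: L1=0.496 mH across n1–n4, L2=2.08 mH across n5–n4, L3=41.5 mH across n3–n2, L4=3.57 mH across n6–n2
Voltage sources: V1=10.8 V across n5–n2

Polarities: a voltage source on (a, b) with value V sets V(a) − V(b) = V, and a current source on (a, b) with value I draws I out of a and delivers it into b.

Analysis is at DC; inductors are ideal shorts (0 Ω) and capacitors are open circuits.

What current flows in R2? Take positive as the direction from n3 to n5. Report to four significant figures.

MNA unknowns: 6 node voltages V₁..V_6 plus 5 source currents (L1, L2, L3, L4, V1)
R1: Y=0.01550 on G[5,0]
R2: Y=0.4149 on G[3,5]
I1: z[4]−=0.00138, z[1]+=0.00138
C1: Y=0.000 on G[2,4]
R3: Y=0.5587 on G[1,4]
R4: Y=0.0001037 on G[4,6]
R5: Y=0.001258 on G[0,5]
I2: z[4]−=0.00253, z[5]+=0.00253
L1: row V1−V4=0, i_L1 at 1,4
L2: row V5−V4=0, i_L2 at 5,4
R6: Y=0.0006897 on G[2,3]
R7: Y=0.003623 on G[5,2]
R8: Y=0.001808 on G[0,5]
L3: row V3−V2=0, i_L3 at 3,2
L4: row V6−V2=0, i_L4 at 6,2
V1: row V5−V2=10.8, i_V1 at 5,2
solve → V1=0.000, V2=-10.80, V3=-10.80, V4=0.000, V5=0.000, V6=-10.80
aux → i_L1=0.001380, i_L2=0.003650, i_L3=4.481, i_L4=0.001120, i_V1=-4.522

-4.481 A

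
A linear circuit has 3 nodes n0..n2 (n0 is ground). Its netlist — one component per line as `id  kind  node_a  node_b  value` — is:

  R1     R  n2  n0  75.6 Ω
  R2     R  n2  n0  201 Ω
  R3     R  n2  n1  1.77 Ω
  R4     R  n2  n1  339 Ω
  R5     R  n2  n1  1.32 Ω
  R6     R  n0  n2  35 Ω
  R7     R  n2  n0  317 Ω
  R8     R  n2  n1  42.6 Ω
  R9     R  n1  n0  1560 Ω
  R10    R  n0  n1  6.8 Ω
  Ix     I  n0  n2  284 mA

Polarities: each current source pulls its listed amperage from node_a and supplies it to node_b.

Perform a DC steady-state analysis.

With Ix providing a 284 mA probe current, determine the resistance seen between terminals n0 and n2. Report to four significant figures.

R_eq = 5.463 Ω

Apply KCL at each of the 2 non-ground nodes and solve the resulting linear system.
Node n1: branches {R3, R4, R5, R8, R9, R10} → V_1 = 1.398
Node n2: branches {R1, R2, R3, R4, R5, R6, R7, R8, Ix} → V_2 = 1.551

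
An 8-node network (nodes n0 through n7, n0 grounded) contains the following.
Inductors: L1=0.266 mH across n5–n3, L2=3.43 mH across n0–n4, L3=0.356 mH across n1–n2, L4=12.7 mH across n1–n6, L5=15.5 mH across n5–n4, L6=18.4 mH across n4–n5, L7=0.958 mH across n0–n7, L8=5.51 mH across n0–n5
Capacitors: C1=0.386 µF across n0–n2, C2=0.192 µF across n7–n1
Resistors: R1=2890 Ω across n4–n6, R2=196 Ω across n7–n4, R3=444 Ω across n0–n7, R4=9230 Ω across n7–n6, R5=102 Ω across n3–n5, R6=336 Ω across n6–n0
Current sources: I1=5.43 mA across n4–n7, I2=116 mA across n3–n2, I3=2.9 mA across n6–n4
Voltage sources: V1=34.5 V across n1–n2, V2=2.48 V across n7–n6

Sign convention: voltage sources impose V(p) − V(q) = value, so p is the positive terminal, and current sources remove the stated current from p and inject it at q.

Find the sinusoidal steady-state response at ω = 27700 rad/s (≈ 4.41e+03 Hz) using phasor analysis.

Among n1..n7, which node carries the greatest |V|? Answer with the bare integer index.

1

MNA unknowns: 7 node voltages V₁..V_7 plus 2 source currents (V1, V2)
L1: Y=0.000-0.1357j on G[5,3]
C1: Y=0.000+0.01069j on G[0,2]
L2: Y=0.000-0.01053j on G[0,4]
R1: Y=0.0003460+0.000j on G[4,6]
L3: Y=0.000-0.1014j on G[1,2]
R2: Y=0.005102+0.000j on G[7,4]
I1: z[4]−=0.00543, z[7]+=0.00543
R3: Y=0.002252+0.000j on G[0,7]
C2: Y=0.000+0.005318j on G[7,1]
L4: Y=0.000-0.002843j on G[1,6]
L5: Y=0.000-0.002329j on G[5,4]
L6: Y=0.000-0.001962j on G[4,5]
R4: Y=0.0001083+0.000j on G[7,6]
I2: z[3]−=0.116, z[2]+=0.116
R5: Y=0.009804+0.000j on G[3,5]
R6: Y=0.002976+0.000j on G[6,0]
I3: z[6]−=0.0029, z[4]+=0.0029
L7: Y=0.000-0.03768j on G[0,7]
L8: Y=0.000-0.006552j on G[0,5]
V1: row V1−V2=34.5, i_V1 at 1,2
V2: row V7−V6=2.48, i_V2 at 7,6
solve → V1=28.36-8.634j, V2=-6.136-8.634j, V3=-0.7760-12.90j, V4=-1.806-3.416j, V5=-0.7146-12.05j, V6=-3.463+0.9317j, V7=-0.9831+0.9317j
aux → i_V1=-0.02368+3.433j, i_V2=0.01894+0.09475j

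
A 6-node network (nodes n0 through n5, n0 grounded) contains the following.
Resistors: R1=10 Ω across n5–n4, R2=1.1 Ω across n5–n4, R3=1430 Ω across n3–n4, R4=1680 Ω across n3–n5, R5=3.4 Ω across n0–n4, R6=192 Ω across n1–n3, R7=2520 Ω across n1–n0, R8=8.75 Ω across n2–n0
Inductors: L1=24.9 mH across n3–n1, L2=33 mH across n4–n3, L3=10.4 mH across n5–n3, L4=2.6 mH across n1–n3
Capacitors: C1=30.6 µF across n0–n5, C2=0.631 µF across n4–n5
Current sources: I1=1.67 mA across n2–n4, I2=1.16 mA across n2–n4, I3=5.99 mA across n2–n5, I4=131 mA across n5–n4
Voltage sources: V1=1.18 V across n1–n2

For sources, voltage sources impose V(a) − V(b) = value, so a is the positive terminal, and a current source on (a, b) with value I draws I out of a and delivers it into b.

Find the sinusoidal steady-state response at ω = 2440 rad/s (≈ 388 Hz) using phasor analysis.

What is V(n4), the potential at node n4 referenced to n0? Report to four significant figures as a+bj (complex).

Apply KCL at each of the 5 non-ground nodes and solve the resulting linear system.
Node n1: branches {L1, L4, R6, R7, V1} → V_1 = 0.9294+0.3300j
Node n2: branches {I1, I2, I3, R8, V1} → V_2 = -0.2506+0.3300j
Node n3: branches {L1, R3, L2, L3, R4, L4, R6} → V_3 = 0.7089+0.2248j
Node n4: branches {R1, R2, R3, L2, I1, I2, C2, R5, I4} → V_4 = 0.06084-0.1138j
Node n5: branches {R1, R2, C1, L3, R4, C2, I3, I4} → V_5 = -0.05870-0.1390j
Source currents: i(V1)=-0.01982+0.03771j

0.06084-0.1138j V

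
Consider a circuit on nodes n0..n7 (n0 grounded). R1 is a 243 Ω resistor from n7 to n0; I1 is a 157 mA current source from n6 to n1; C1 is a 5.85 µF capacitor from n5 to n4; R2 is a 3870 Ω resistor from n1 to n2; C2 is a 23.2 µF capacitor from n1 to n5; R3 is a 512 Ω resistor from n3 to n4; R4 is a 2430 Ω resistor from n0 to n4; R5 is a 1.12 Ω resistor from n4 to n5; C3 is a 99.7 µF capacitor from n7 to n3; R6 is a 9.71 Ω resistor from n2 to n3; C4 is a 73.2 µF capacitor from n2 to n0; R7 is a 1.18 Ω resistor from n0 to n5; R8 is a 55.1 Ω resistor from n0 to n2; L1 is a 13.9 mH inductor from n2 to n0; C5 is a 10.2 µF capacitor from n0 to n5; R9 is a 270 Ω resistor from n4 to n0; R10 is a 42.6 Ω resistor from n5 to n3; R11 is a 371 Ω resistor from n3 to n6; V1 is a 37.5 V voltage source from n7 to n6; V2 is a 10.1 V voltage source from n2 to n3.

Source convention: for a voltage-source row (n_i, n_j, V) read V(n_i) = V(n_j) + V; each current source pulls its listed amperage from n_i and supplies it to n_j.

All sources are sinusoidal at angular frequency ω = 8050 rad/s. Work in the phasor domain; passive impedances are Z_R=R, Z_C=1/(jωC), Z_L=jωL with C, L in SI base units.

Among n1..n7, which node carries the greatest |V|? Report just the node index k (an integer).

MNA unknowns: 7 node voltages V₁..V_7 plus 2 source currents (V1, V2)
R1: Y=0.004115+0.000j on G[7,0]
I1: z[6]−=0.157, z[1]+=0.157
C1: Y=0.000+0.04709j on G[5,4]
R2: Y=0.0002584+0.000j on G[1,2]
C2: Y=0.000+0.1868j on G[1,5]
R3: Y=0.001953+0.000j on G[3,4]
R4: Y=0.0004115+0.000j on G[0,4]
R5: Y=0.8929+0.000j on G[4,5]
C3: Y=0.000+0.8026j on G[7,3]
R6: Y=0.1030+0.000j on G[2,3]
C4: Y=0.000+0.5893j on G[2,0]
R7: Y=0.8475+0.000j on G[0,5]
R8: Y=0.01815+0.000j on G[0,2]
L1: Y=0.000-0.008937j on G[2,0]
C5: Y=0.000+0.08211j on G[0,5]
R9: Y=0.003704+0.000j on G[4,0]
R10: Y=0.02347+0.000j on G[5,3]
R11: Y=0.002695+0.000j on G[3,6]
V1: row V7−V6=37.5, i_V1 at 7,6
V2: row V2−V3=10.1, i_V2 at 2,3
solve → V1=-0.1119-0.8370j, V2=0.01925-0.2370j, V3=-10.08-0.2370j, V4=-0.1338+0.004420j, V5=-0.1127+0.003855j, V6=-47.58-0.2190j, V7=-10.08-0.2190j
aux → i_V1=0.05592+4.851e-05j, i_V2=-1.178-0.007026j

6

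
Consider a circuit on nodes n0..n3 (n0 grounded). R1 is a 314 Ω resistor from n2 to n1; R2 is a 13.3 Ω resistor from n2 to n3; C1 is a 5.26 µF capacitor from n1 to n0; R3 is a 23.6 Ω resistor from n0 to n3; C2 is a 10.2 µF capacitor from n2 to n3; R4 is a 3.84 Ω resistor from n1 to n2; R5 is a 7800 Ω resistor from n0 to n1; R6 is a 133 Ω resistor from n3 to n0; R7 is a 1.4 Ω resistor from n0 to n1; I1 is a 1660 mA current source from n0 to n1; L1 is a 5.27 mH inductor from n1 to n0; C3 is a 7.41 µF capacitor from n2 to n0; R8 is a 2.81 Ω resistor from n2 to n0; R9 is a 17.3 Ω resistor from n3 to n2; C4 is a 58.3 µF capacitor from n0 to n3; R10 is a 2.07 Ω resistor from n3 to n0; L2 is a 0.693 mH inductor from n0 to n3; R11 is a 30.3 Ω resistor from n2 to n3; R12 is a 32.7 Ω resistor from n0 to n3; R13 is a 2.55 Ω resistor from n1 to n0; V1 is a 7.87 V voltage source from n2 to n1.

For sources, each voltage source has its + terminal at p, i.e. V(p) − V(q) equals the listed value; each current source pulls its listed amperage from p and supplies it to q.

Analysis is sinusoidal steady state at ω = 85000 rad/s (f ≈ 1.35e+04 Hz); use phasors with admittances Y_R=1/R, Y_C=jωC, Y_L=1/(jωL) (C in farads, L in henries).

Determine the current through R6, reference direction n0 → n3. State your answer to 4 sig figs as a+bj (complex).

-0.004279+0.002851j A

Element admittances at ω=85000 rad/s:
  Y(R1) = 0.003185+0.000j S between n2,n1
  Y(R2) = 0.07519+0.000j S between n2,n3
  Y(C1) = 0.000+0.4471j S between n1,n0
  Y(R3) = 0.04237+0.000j S between n0,n3
  Y(C2) = 0.000+0.8670j S between n2,n3
  Y(R4) = 0.2604+0.000j S between n1,n2
  Y(R5) = 0.0001282+0.000j S between n0,n1
  Y(R6) = 0.007519+0.000j S between n3,n0
  Y(R7) = 0.7143+0.000j S between n0,n1
  I1: injects 1.66 A into n1 (from n0)
  Y(L1) = 0.000-0.002232j S between n1,n0
  Y(C3) = 0.000+0.6299j S between n2,n0
  Y(R8) = 0.3559+0.000j S between n2,n0
  Y(R9) = 0.05780+0.000j S between n3,n2
  Y(C4) = 0.000+4.955j S between n0,n3
  Y(R10) = 0.4831+0.000j S between n3,n0
  Y(L2) = 0.000-0.01698j S between n0,n3
  Y(R11) = 0.03300+0.000j S between n2,n3
  Y(R12) = 0.03058+0.000j S between n0,n3
  Y(R13) = 0.3922+0.000j S between n1,n0
  V1: constraint V(n2)−V(n1) = 7.87
Assemble and solve the 4×4 MNA system:
  V(n1)=-3.945-2.266j  V(n2)=3.925-2.266j  V(n3)=0.5690-0.3791j
  i(V1)=-7.092-4.262j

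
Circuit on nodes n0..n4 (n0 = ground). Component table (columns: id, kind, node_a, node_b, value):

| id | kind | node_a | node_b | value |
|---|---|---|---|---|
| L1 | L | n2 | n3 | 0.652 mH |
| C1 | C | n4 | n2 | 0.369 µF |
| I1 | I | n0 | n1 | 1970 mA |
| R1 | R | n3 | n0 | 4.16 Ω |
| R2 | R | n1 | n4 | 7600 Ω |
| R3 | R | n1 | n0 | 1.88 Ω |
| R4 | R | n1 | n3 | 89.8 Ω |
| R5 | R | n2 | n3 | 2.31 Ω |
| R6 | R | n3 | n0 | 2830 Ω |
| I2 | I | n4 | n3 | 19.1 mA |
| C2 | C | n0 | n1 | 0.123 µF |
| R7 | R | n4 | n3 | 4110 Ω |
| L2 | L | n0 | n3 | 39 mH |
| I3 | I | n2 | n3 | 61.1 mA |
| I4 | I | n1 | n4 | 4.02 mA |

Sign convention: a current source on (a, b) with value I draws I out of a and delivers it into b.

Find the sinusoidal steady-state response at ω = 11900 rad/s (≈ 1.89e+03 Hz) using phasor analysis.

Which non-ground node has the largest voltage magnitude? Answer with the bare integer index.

MNA unknowns: 4 node voltages V₁..V_4
L1: Y=0.000-0.1289j on G[2,3]
C1: Y=0.000+0.004391j on G[4,2]
I1: z[0]−=1.97, z[1]+=1.97
R1: Y=0.2404+0.000j on G[3,0]
R2: Y=0.0001316+0.000j on G[1,4]
R3: Y=0.5319+0.000j on G[1,0]
R4: Y=0.01114+0.000j on G[1,3]
R5: Y=0.4329+0.000j on G[2,3]
R6: Y=0.0003534+0.000j on G[3,0]
I2: z[4]−=0.0191, z[3]+=0.0191
C2: Y=0.000+0.001464j on G[0,1]
R7: Y=0.0002433+0.000j on G[4,3]
L2: Y=0.000-0.002155j on G[0,3]
I3: z[2]−=0.0611, z[3]+=0.0611
I4: z[1]−=0.00402, z[4]+=0.00402
solve → V1=3.623-0.008989j, V2=0.01860-0.05089j, V3=0.1782-0.0005720j, V4=-0.2586+3.243j

1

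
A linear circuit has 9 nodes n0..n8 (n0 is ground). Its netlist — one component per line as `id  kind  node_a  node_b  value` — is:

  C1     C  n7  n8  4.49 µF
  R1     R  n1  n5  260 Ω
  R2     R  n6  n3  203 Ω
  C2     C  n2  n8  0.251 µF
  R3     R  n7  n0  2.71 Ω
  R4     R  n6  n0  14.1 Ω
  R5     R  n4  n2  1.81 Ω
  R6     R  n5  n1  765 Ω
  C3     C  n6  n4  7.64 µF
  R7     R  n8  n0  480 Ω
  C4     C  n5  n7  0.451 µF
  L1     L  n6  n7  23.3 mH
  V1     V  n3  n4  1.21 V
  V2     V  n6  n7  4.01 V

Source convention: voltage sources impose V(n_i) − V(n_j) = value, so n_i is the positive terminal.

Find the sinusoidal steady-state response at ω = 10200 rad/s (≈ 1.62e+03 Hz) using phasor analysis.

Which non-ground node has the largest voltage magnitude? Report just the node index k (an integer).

Element admittances at ω=10200 rad/s:
  Y(C1) = 0.000+0.04580j S between n7,n8
  Y(R1) = 0.003846+0.000j S between n1,n5
  Y(R2) = 0.004926+0.000j S between n6,n3
  Y(C2) = 0.000+0.002560j S between n2,n8
  Y(R3) = 0.3690+0.000j S between n7,n0
  Y(R4) = 0.07092+0.000j S between n6,n0
  Y(R5) = 0.5525+0.000j S between n4,n2
  Y(R6) = 0.001307+0.000j S between n5,n1
  Y(C3) = 0.000+0.07793j S between n6,n4
  Y(R7) = 0.002083+0.000j S between n8,n0
  Y(C4) = 0.000+0.004600j S between n5,n7
  Y(L1) = 0.000-0.004208j S between n6,n7
  V1: constraint V(n3)−V(n4) = 1.21
  V2: constraint V(n6)−V(n7) = 4.01
Assemble and solve the 10×10 MNA system:
  V(n1)=-0.6444+7.662e-05j  V(n2)=3.241+0.04946j  V(n3)=4.451+0.06650j  V(n4)=3.241+0.06650j  V(n5)=-0.6444+7.662e-05j  V(n6)=3.366+7.662e-05j  V(n7)=-0.6444+7.662e-05j  V(n8)=-0.4380-0.01618j
  i(V1)=-0.005345-0.0003272j  i(V2)=-0.2385+0.007449j

3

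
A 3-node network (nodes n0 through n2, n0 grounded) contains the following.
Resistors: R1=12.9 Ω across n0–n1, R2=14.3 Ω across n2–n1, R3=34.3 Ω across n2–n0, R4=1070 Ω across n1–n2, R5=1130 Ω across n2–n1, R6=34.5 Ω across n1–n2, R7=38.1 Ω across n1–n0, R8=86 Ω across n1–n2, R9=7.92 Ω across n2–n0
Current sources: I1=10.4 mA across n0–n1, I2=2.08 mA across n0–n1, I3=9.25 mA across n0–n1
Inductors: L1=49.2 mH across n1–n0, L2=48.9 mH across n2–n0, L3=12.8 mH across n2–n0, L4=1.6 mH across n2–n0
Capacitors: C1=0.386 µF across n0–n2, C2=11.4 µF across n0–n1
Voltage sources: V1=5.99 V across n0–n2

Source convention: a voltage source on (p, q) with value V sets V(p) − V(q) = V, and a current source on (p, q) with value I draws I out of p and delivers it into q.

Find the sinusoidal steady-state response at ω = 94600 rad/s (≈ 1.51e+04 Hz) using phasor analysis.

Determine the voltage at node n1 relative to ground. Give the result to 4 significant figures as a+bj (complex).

-0.1164+0.5807j V

MNA unknowns: 2 node voltages V₁..V_2 plus 1 source current (V1)
R1: Y=0.07752+0.000j on G[0,1]
R2: Y=0.06993+0.000j on G[2,1]
R3: Y=0.02915+0.000j on G[2,0]
R4: Y=0.0009346+0.000j on G[1,2]
R5: Y=0.0008850+0.000j on G[2,1]
R6: Y=0.02899+0.000j on G[1,2]
I1: z[0]−=0.0104, z[1]+=0.0104
L1: Y=0.000-0.0002149j on G[1,0]
R7: Y=0.02625+0.000j on G[1,0]
R8: Y=0.01163+0.000j on G[1,2]
I2: z[0]−=0.00208, z[1]+=0.00208
C1: Y=0.000+0.03652j on G[0,2]
C2: Y=0.000+1.078j on G[0,1]
L2: Y=0.000-0.0002162j on G[2,0]
L3: Y=0.000-0.0008258j on G[2,0]
L4: Y=0.000-0.006607j on G[2,0]
R9: Y=0.1263+0.000j on G[2,0]
I3: z[0]−=0.00925, z[1]+=0.00925
V1: row V0−V2=5.99, i_V1 at 0,2
solve → V1=-0.1164+0.5807j, V2=-5.990+0.000j
aux → i_V1=-1.591-0.2382j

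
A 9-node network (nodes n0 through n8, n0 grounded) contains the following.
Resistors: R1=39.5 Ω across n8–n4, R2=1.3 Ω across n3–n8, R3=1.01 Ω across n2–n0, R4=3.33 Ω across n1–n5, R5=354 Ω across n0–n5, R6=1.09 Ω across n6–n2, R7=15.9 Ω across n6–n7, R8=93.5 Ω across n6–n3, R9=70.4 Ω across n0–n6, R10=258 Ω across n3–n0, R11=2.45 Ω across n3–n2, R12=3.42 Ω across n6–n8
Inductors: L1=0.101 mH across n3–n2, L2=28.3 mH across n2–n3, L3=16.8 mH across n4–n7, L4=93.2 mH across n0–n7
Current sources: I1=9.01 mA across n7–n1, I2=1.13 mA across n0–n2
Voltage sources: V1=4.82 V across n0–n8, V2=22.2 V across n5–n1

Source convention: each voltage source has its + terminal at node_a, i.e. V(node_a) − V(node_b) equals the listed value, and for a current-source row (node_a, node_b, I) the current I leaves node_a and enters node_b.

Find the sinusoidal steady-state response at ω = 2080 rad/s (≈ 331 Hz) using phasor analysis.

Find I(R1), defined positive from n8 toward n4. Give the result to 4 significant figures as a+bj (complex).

Element admittances at ω=2080 rad/s:
  Y(R1) = 0.02532+0.000j S between n8,n4
  Y(R2) = 0.7692+0.000j S between n3,n8
  Y(R3) = 0.9901+0.000j S between n2,n0
  Y(R4) = 0.3003+0.000j S between n1,n5
  Y(R5) = 0.002825+0.000j S between n0,n5
  Y(L1) = 0.000-4.760j S between n3,n2
  Y(R6) = 0.9174+0.000j S between n6,n2
  Y(R7) = 0.06289+0.000j S between n6,n7
  Y(L2) = 0.000-0.01699j S between n2,n3
  I1: injects 0.00901 A into n1 (from n7)
  I2: injects 0.00113 A into n2 (from n0)
  Y(R8) = 0.01070+0.000j S between n6,n3
  Y(R9) = 0.01420+0.000j S between n0,n6
  Y(L3) = 0.000-0.02862j S between n4,n7
  Y(R10) = 0.003876+0.000j S between n3,n0
  Y(R11) = 0.4082+0.000j S between n3,n2
  Y(R12) = 0.2924+0.000j S between n6,n8
  Y(L4) = 0.000-0.005158j S between n0,n7
  V1: constraint V(n0)−V(n8) = 4.82
  V2: constraint V(n5)−V(n1) = 22.2
Assemble and solve the 10×10 MNA system:
  V(n1)=-19.01+0.000j  V(n2)=-2.375+0.1456j  V(n3)=-2.445-0.2300j  V(n4)=-4.000-0.6429j  V(n5)=3.190+0.000j  V(n6)=-2.951+0.1051j  V(n7)=-3.431+0.08238j  V(n8)=-4.820+0.000j
  i(V1)=-2.394+0.1625j  i(V2)=-6.676+0.000j

-0.02075+0.01627j A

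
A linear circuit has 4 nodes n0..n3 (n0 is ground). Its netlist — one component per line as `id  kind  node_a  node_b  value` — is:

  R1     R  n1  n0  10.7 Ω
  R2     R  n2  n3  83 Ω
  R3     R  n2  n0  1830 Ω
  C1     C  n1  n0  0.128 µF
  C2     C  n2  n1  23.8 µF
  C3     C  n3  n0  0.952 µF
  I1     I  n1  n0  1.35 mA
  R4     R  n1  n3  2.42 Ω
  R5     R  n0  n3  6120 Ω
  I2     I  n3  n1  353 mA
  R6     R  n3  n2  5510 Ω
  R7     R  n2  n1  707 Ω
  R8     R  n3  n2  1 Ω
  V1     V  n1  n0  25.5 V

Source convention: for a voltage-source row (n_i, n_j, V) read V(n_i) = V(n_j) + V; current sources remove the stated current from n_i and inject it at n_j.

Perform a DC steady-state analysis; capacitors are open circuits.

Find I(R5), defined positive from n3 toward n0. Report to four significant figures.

MNA unknowns: 3 node voltages V₁..V_3 plus 1 source current (V1)
R1: Y=0.09346 on G[1,0]
R2: Y=0.01205 on G[2,3]
R3: Y=0.0005464 on G[2,0]
C1: Y=0.000 on G[1,0]
C2: Y=0.000 on G[2,1]
C3: Y=0.000 on G[3,0]
I1: z[1]−=0.00135, z[0]+=0.00135
R4: Y=0.4132 on G[1,3]
R5: Y=0.0001634 on G[0,3]
I2: z[3]−=0.353, z[1]+=0.353
R6: Y=0.0001815 on G[3,2]
R7: Y=0.001414 on G[2,1]
R8: Y=1.000 on G[3,2]
V1: row V1−V0=25.5, i_V1 at 1,0
solve → V1=25.50, V2=24.59, V3=24.61
aux → i_V1=-2.402

0.004021 A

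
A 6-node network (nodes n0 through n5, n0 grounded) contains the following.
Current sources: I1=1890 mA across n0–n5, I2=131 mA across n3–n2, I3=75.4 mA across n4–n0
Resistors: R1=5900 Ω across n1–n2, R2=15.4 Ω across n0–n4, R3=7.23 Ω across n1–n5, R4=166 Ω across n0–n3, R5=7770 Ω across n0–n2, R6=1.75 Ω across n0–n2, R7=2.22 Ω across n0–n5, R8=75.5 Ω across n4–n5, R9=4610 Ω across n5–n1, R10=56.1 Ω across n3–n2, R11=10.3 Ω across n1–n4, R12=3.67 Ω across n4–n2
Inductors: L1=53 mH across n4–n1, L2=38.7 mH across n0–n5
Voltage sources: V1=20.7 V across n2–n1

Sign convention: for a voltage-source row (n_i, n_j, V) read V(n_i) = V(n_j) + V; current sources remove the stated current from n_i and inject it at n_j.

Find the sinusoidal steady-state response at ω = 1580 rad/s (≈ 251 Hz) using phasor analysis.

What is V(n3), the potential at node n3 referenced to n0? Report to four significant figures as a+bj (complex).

-2.539-0.03387j V

Element admittances at ω=1580 rad/s:
  I1: injects 1.89 A into n5 (from n0)
  Y(R1) = 0.0001695+0.000j S between n1,n2
  Y(R2) = 0.06494+0.000j S between n0,n4
  Y(R3) = 0.1383+0.000j S between n1,n5
  I2: injects 0.131 A into n2 (from n3)
  Y(R4) = 0.006024+0.000j S between n0,n3
  Y(R5) = 0.0001287+0.000j S between n0,n2
  Y(R6) = 0.5714+0.000j S between n0,n2
  I3: injects 0.0754 A into n0 (from n4)
  Y(R7) = 0.4505+0.000j S between n0,n5
  Y(R8) = 0.01325+0.000j S between n4,n5
  Y(R9) = 0.0002169+0.000j S between n5,n1
  Y(L1) = 0.000-0.01194j S between n4,n1
  Y(R10) = 0.01783+0.000j S between n3,n2
  Y(R11) = 0.09709+0.000j S between n1,n4
  Y(L2) = 0.000-0.01635j S between n0,n5
  Y(R12) = 0.2725+0.000j S between n4,n2
  V1: constraint V(n2)−V(n1) = 20.7
Assemble and solve the 6×6 MNA system:
  V(n1)=-16.75-0.04532j  V(n2)=3.952-0.04532j  V(n3)=-2.539-0.03387j  V(n4)=-1.428+0.3705j  V(n5)=-0.7450-0.02251j
  i(V1)=-3.713+0.1394j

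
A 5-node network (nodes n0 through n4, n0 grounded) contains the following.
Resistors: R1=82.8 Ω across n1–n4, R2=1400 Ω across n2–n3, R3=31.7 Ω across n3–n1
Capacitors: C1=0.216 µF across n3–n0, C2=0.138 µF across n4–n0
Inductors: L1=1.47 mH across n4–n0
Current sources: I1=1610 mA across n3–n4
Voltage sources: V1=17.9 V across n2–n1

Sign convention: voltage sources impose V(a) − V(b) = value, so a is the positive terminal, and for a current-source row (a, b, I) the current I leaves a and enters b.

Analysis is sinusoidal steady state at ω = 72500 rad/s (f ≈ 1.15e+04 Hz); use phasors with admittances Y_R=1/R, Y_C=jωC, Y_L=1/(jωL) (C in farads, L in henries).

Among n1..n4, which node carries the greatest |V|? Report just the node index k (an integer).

MNA unknowns: 4 node voltages V₁..V_4 plus 1 source current (V1)
R1: Y=0.01208+0.000j on G[1,4]
C1: Y=0.000+0.01566j on G[3,0]
C2: Y=0.000+0.01001j on G[4,0]
R2: Y=0.0007143+0.000j on G[2,3]
L1: Y=0.000-0.009383j on G[4,0]
R3: Y=0.03155+0.000j on G[3,1]
I1: z[3]−=1.61, z[4]+=1.61
V1: row V2−V1=17.9, i_V1 at 2,1
solve → V1=42.33-2.901j, V2=60.23-2.901j, V3=-6.951+0.4732j, V4=175.0-11.91j
aux → i_V1=-0.04799+0.002410j

4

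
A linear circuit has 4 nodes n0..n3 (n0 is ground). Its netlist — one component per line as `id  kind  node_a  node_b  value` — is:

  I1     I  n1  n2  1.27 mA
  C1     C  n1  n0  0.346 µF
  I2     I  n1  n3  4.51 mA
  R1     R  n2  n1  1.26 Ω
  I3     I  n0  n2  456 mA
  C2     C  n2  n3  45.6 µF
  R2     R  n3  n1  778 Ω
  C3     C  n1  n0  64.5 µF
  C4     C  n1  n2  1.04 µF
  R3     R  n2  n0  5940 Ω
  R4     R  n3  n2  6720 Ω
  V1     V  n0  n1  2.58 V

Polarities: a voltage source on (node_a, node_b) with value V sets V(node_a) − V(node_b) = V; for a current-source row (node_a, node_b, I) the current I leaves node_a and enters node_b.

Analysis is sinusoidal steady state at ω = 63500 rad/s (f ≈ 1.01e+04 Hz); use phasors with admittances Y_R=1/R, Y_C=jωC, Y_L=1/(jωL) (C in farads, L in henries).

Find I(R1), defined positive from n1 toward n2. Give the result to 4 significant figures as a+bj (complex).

Apply KCL at each of the 3 non-ground nodes and solve the resulting linear system.
Node n1: branches {I1, C1, I2, R1, R2, C3, C4, V1} → V_1 = -2.580+0.000j
Node n2: branches {I1, R1, I3, C2, C4, R3, R4} → V_2 = -2.003-0.04795j
Node n3: branches {I2, C2, R2, R4} → V_3 = -2.003-0.04925j
Source currents: i(V1)=-0.4563-10.62j

-0.4582+0.03806j A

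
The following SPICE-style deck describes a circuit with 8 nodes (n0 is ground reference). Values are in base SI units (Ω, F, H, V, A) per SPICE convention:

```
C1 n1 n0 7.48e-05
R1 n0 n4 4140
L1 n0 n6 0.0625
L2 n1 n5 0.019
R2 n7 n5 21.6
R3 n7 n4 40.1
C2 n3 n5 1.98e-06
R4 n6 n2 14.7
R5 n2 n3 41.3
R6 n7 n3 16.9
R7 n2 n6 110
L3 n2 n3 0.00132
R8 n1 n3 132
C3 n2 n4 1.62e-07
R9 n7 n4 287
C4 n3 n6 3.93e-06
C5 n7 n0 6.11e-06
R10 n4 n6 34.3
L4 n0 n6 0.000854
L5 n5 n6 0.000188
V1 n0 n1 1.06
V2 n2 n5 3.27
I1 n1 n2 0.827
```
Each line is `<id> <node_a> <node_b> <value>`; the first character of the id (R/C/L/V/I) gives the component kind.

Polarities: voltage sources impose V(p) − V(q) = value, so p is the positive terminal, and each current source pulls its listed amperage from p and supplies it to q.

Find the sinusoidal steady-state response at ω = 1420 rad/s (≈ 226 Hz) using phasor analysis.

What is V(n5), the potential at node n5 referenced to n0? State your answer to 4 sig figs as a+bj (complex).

-0.01890+1.041j V

Apply KCL at each of the 7 non-ground nodes and solve the resulting linear system.
Node n1: branches {C1, L2, R8, V1, I1} → V_1 = -1.060+0.000j
Node n2: branches {R4, R5, R7, L3, C3, V2, I1} → V_2 = 3.251+1.041j
Node n3: branches {C2, R5, R6, L3, R8, C4} → V_3 = 3.305+0.7935j
Node n4: branches {R1, R3, C3, R9, R10} → V_4 = 0.8130+0.8544j
Node n5: branches {L2, R2, C2, L5, V2} → V_5 = -0.01890+1.041j
Node n6: branches {L1, R4, R7, C4, R10, L4, L5} → V_6 = -0.02132+0.9116j
Node n7: branches {R2, R3, R6, R9, C5} → V_7 = 1.677+0.7833j
Source currents: i(V1)=0.7554-0.08001j, i(V2)=0.4440-0.04506j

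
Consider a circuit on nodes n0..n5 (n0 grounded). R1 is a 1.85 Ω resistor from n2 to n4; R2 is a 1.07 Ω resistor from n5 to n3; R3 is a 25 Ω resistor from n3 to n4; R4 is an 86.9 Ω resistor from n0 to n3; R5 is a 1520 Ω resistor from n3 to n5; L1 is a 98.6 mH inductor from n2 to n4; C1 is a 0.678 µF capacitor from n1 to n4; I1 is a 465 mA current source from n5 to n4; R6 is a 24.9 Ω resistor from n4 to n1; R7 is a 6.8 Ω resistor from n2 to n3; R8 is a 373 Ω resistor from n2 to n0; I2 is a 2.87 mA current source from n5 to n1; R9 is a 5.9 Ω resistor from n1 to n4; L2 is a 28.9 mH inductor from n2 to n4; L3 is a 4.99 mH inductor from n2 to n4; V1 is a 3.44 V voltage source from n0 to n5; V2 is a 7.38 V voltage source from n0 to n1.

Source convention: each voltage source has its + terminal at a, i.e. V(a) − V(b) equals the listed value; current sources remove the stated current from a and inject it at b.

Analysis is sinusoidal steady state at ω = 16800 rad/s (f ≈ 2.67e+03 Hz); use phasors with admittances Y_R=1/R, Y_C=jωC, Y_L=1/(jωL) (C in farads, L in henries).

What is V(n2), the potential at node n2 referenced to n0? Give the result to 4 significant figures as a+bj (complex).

-4.241-0.07538j V

MNA unknowns: 5 node voltages V₁..V_5 plus 2 source currents (V1, V2)
R1: Y=0.5405+0.000j on G[2,4]
R2: Y=0.9346+0.000j on G[5,3]
R3: Y=0.04000+0.000j on G[3,4]
R4: Y=0.01151+0.000j on G[0,3]
R5: Y=0.0006579+0.000j on G[3,5]
L1: Y=0.000-0.0006037j on G[2,4]
C1: Y=0.000+0.01139j on G[1,4]
I1: z[5]−=0.465, z[4]+=0.465
R6: Y=0.04016+0.000j on G[4,1]
R7: Y=0.1471+0.000j on G[2,3]
R8: Y=0.002681+0.000j on G[2,0]
I2: z[5]−=0.00287, z[1]+=0.00287
R9: Y=0.1695+0.000j on G[1,4]
L2: Y=0.000-0.002060j on G[2,4]
L3: Y=0.000-0.01193j on G[2,4]
V1: row V0−V5=3.44, i_V1 at 0,5
V2: row V0−V1=7.38, i_V2 at 0,1
solve → V1=-7.380+0.000j, V2=-4.241-0.07538j, V3=-3.545-0.01325j, V4=-4.451-0.09833j, V5=-3.440+0.000j
aux → i_V1=0.5658+0.01239j, i_V2=-0.6180-0.01274j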